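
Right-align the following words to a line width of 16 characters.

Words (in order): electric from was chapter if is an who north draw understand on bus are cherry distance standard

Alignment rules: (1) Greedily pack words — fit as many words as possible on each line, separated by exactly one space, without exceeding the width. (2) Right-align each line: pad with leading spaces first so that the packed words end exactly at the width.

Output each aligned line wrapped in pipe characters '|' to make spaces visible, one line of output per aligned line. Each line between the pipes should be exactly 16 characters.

Line 1: ['electric', 'from'] (min_width=13, slack=3)
Line 2: ['was', 'chapter', 'if'] (min_width=14, slack=2)
Line 3: ['is', 'an', 'who', 'north'] (min_width=15, slack=1)
Line 4: ['draw', 'understand'] (min_width=15, slack=1)
Line 5: ['on', 'bus', 'are'] (min_width=10, slack=6)
Line 6: ['cherry', 'distance'] (min_width=15, slack=1)
Line 7: ['standard'] (min_width=8, slack=8)

Answer: |   electric from|
|  was chapter if|
| is an who north|
| draw understand|
|      on bus are|
| cherry distance|
|        standard|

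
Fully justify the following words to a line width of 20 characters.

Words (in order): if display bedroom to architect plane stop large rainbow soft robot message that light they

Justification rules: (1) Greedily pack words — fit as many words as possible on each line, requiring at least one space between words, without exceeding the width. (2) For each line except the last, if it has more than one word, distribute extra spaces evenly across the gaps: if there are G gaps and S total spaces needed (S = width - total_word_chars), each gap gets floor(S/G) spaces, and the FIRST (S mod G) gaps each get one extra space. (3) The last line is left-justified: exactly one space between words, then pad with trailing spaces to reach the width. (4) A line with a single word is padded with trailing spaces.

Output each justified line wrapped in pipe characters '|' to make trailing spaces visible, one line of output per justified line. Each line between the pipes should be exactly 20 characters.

Answer: |if  display  bedroom|
|to  architect  plane|
|stop  large  rainbow|
|soft  robot  message|
|that light they     |

Derivation:
Line 1: ['if', 'display', 'bedroom'] (min_width=18, slack=2)
Line 2: ['to', 'architect', 'plane'] (min_width=18, slack=2)
Line 3: ['stop', 'large', 'rainbow'] (min_width=18, slack=2)
Line 4: ['soft', 'robot', 'message'] (min_width=18, slack=2)
Line 5: ['that', 'light', 'they'] (min_width=15, slack=5)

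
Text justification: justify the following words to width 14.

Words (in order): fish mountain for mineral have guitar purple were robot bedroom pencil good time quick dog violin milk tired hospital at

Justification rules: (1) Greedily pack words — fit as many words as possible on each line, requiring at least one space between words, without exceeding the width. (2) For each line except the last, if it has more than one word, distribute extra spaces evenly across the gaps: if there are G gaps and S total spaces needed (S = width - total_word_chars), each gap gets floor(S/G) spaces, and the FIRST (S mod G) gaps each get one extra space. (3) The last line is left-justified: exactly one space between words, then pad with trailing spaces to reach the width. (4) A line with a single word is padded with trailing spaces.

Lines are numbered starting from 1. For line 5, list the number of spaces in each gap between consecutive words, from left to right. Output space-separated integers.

Line 1: ['fish', 'mountain'] (min_width=13, slack=1)
Line 2: ['for', 'mineral'] (min_width=11, slack=3)
Line 3: ['have', 'guitar'] (min_width=11, slack=3)
Line 4: ['purple', 'were'] (min_width=11, slack=3)
Line 5: ['robot', 'bedroom'] (min_width=13, slack=1)
Line 6: ['pencil', 'good'] (min_width=11, slack=3)
Line 7: ['time', 'quick', 'dog'] (min_width=14, slack=0)
Line 8: ['violin', 'milk'] (min_width=11, slack=3)
Line 9: ['tired', 'hospital'] (min_width=14, slack=0)
Line 10: ['at'] (min_width=2, slack=12)

Answer: 2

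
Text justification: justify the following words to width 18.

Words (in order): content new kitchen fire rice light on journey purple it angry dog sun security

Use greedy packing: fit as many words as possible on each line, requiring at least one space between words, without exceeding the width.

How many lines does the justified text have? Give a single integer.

Line 1: ['content', 'new'] (min_width=11, slack=7)
Line 2: ['kitchen', 'fire', 'rice'] (min_width=17, slack=1)
Line 3: ['light', 'on', 'journey'] (min_width=16, slack=2)
Line 4: ['purple', 'it', 'angry'] (min_width=15, slack=3)
Line 5: ['dog', 'sun', 'security'] (min_width=16, slack=2)
Total lines: 5

Answer: 5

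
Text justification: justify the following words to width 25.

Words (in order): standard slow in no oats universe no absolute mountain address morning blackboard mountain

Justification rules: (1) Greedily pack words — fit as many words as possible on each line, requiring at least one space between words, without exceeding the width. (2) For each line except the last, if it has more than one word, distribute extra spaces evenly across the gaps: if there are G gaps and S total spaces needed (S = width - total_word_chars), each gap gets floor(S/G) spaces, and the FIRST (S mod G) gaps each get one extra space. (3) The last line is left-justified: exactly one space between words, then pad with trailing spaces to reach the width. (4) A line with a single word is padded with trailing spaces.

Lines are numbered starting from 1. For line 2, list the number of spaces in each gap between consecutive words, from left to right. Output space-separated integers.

Line 1: ['standard', 'slow', 'in', 'no', 'oats'] (min_width=24, slack=1)
Line 2: ['universe', 'no', 'absolute'] (min_width=20, slack=5)
Line 3: ['mountain', 'address', 'morning'] (min_width=24, slack=1)
Line 4: ['blackboard', 'mountain'] (min_width=19, slack=6)

Answer: 4 3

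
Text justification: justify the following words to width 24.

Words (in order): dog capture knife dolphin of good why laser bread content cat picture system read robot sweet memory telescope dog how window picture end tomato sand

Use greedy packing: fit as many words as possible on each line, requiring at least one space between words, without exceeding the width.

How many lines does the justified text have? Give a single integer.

Answer: 7

Derivation:
Line 1: ['dog', 'capture', 'knife'] (min_width=17, slack=7)
Line 2: ['dolphin', 'of', 'good', 'why'] (min_width=19, slack=5)
Line 3: ['laser', 'bread', 'content', 'cat'] (min_width=23, slack=1)
Line 4: ['picture', 'system', 'read'] (min_width=19, slack=5)
Line 5: ['robot', 'sweet', 'memory'] (min_width=18, slack=6)
Line 6: ['telescope', 'dog', 'how', 'window'] (min_width=24, slack=0)
Line 7: ['picture', 'end', 'tomato', 'sand'] (min_width=23, slack=1)
Total lines: 7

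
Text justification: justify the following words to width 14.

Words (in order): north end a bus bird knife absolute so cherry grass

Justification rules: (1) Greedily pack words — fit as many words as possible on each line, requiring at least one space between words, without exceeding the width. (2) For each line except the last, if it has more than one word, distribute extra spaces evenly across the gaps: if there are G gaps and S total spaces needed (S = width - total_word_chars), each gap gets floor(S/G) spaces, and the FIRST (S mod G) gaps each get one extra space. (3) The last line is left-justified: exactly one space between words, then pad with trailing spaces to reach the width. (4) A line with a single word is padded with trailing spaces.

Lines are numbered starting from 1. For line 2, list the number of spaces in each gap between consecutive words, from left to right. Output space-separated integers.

Line 1: ['north', 'end', 'a'] (min_width=11, slack=3)
Line 2: ['bus', 'bird', 'knife'] (min_width=14, slack=0)
Line 3: ['absolute', 'so'] (min_width=11, slack=3)
Line 4: ['cherry', 'grass'] (min_width=12, slack=2)

Answer: 1 1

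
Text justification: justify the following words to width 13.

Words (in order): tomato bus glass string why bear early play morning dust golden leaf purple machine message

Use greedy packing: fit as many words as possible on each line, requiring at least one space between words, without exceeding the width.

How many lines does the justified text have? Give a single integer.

Answer: 9

Derivation:
Line 1: ['tomato', 'bus'] (min_width=10, slack=3)
Line 2: ['glass', 'string'] (min_width=12, slack=1)
Line 3: ['why', 'bear'] (min_width=8, slack=5)
Line 4: ['early', 'play'] (min_width=10, slack=3)
Line 5: ['morning', 'dust'] (min_width=12, slack=1)
Line 6: ['golden', 'leaf'] (min_width=11, slack=2)
Line 7: ['purple'] (min_width=6, slack=7)
Line 8: ['machine'] (min_width=7, slack=6)
Line 9: ['message'] (min_width=7, slack=6)
Total lines: 9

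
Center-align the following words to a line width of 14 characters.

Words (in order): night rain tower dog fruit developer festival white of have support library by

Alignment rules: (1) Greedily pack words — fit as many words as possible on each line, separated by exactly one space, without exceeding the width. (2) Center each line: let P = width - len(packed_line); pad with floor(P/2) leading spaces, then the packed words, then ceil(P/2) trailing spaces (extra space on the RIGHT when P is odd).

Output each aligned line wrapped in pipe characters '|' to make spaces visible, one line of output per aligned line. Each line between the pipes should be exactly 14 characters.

Answer: |  night rain  |
|  tower dog   |
|    fruit     |
|  developer   |
|festival white|
|   of have    |
|   support    |
|  library by  |

Derivation:
Line 1: ['night', 'rain'] (min_width=10, slack=4)
Line 2: ['tower', 'dog'] (min_width=9, slack=5)
Line 3: ['fruit'] (min_width=5, slack=9)
Line 4: ['developer'] (min_width=9, slack=5)
Line 5: ['festival', 'white'] (min_width=14, slack=0)
Line 6: ['of', 'have'] (min_width=7, slack=7)
Line 7: ['support'] (min_width=7, slack=7)
Line 8: ['library', 'by'] (min_width=10, slack=4)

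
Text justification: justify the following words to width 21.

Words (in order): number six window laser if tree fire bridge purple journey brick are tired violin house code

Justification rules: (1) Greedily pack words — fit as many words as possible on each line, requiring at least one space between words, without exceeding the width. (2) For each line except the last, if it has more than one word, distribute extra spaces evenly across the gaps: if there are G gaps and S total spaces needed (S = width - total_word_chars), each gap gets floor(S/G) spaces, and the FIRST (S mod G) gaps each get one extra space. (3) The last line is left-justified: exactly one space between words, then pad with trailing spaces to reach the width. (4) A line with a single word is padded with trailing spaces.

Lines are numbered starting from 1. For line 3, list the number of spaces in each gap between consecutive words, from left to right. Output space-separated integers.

Line 1: ['number', 'six', 'window'] (min_width=17, slack=4)
Line 2: ['laser', 'if', 'tree', 'fire'] (min_width=18, slack=3)
Line 3: ['bridge', 'purple', 'journey'] (min_width=21, slack=0)
Line 4: ['brick', 'are', 'tired'] (min_width=15, slack=6)
Line 5: ['violin', 'house', 'code'] (min_width=17, slack=4)

Answer: 1 1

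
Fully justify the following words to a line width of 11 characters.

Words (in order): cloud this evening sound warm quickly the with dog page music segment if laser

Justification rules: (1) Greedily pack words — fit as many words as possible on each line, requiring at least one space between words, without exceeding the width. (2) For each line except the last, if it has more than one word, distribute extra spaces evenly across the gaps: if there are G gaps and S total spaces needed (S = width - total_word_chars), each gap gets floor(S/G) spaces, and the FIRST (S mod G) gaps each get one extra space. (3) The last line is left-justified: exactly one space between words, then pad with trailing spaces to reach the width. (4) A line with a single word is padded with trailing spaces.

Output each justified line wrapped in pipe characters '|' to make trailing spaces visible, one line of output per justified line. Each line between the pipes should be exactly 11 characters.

Line 1: ['cloud', 'this'] (min_width=10, slack=1)
Line 2: ['evening'] (min_width=7, slack=4)
Line 3: ['sound', 'warm'] (min_width=10, slack=1)
Line 4: ['quickly', 'the'] (min_width=11, slack=0)
Line 5: ['with', 'dog'] (min_width=8, slack=3)
Line 6: ['page', 'music'] (min_width=10, slack=1)
Line 7: ['segment', 'if'] (min_width=10, slack=1)
Line 8: ['laser'] (min_width=5, slack=6)

Answer: |cloud  this|
|evening    |
|sound  warm|
|quickly the|
|with    dog|
|page  music|
|segment  if|
|laser      |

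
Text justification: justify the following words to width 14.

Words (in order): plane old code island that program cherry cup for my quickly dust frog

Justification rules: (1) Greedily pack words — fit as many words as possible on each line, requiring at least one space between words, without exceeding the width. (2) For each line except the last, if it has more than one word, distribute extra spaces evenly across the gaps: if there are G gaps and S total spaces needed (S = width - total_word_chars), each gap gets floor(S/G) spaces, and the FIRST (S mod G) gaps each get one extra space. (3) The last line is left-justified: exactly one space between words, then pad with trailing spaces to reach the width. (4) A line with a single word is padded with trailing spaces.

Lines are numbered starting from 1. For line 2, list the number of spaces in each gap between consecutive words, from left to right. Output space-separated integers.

Line 1: ['plane', 'old', 'code'] (min_width=14, slack=0)
Line 2: ['island', 'that'] (min_width=11, slack=3)
Line 3: ['program', 'cherry'] (min_width=14, slack=0)
Line 4: ['cup', 'for', 'my'] (min_width=10, slack=4)
Line 5: ['quickly', 'dust'] (min_width=12, slack=2)
Line 6: ['frog'] (min_width=4, slack=10)

Answer: 4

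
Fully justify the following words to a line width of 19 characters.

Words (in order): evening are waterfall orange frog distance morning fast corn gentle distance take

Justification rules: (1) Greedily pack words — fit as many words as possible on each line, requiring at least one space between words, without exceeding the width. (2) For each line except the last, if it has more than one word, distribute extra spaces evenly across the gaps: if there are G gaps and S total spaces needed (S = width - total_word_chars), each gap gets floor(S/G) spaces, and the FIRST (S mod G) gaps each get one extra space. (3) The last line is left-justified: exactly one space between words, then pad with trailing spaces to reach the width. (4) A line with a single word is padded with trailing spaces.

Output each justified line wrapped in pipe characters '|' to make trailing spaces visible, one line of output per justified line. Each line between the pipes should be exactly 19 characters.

Line 1: ['evening', 'are'] (min_width=11, slack=8)
Line 2: ['waterfall', 'orange'] (min_width=16, slack=3)
Line 3: ['frog', 'distance'] (min_width=13, slack=6)
Line 4: ['morning', 'fast', 'corn'] (min_width=17, slack=2)
Line 5: ['gentle', 'distance'] (min_width=15, slack=4)
Line 6: ['take'] (min_width=4, slack=15)

Answer: |evening         are|
|waterfall    orange|
|frog       distance|
|morning  fast  corn|
|gentle     distance|
|take               |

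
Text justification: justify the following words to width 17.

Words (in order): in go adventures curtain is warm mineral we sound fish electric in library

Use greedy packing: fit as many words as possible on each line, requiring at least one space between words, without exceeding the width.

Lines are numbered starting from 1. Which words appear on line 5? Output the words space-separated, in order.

Answer: library

Derivation:
Line 1: ['in', 'go', 'adventures'] (min_width=16, slack=1)
Line 2: ['curtain', 'is', 'warm'] (min_width=15, slack=2)
Line 3: ['mineral', 'we', 'sound'] (min_width=16, slack=1)
Line 4: ['fish', 'electric', 'in'] (min_width=16, slack=1)
Line 5: ['library'] (min_width=7, slack=10)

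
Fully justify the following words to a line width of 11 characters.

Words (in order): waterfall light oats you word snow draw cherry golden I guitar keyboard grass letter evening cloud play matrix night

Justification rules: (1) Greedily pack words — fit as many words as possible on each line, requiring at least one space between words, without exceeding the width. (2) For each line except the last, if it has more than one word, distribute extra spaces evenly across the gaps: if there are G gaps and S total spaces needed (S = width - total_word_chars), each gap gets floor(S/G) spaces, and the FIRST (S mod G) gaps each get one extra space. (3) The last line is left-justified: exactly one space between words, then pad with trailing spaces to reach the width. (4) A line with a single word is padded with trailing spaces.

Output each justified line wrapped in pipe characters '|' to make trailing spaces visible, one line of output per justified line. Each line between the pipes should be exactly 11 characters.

Answer: |waterfall  |
|light  oats|
|you    word|
|snow   draw|
|cherry     |
|golden    I|
|guitar     |
|keyboard   |
|grass      |
|letter     |
|evening    |
|cloud  play|
|matrix     |
|night      |

Derivation:
Line 1: ['waterfall'] (min_width=9, slack=2)
Line 2: ['light', 'oats'] (min_width=10, slack=1)
Line 3: ['you', 'word'] (min_width=8, slack=3)
Line 4: ['snow', 'draw'] (min_width=9, slack=2)
Line 5: ['cherry'] (min_width=6, slack=5)
Line 6: ['golden', 'I'] (min_width=8, slack=3)
Line 7: ['guitar'] (min_width=6, slack=5)
Line 8: ['keyboard'] (min_width=8, slack=3)
Line 9: ['grass'] (min_width=5, slack=6)
Line 10: ['letter'] (min_width=6, slack=5)
Line 11: ['evening'] (min_width=7, slack=4)
Line 12: ['cloud', 'play'] (min_width=10, slack=1)
Line 13: ['matrix'] (min_width=6, slack=5)
Line 14: ['night'] (min_width=5, slack=6)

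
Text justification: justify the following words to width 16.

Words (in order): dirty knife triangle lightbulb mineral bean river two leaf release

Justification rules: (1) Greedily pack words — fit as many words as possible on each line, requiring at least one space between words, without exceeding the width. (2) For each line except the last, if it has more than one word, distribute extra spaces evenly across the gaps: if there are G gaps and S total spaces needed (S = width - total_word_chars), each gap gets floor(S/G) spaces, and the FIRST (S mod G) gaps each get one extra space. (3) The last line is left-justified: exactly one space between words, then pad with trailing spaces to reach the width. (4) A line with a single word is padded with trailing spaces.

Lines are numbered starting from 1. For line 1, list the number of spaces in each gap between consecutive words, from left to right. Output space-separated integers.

Line 1: ['dirty', 'knife'] (min_width=11, slack=5)
Line 2: ['triangle'] (min_width=8, slack=8)
Line 3: ['lightbulb'] (min_width=9, slack=7)
Line 4: ['mineral', 'bean'] (min_width=12, slack=4)
Line 5: ['river', 'two', 'leaf'] (min_width=14, slack=2)
Line 6: ['release'] (min_width=7, slack=9)

Answer: 6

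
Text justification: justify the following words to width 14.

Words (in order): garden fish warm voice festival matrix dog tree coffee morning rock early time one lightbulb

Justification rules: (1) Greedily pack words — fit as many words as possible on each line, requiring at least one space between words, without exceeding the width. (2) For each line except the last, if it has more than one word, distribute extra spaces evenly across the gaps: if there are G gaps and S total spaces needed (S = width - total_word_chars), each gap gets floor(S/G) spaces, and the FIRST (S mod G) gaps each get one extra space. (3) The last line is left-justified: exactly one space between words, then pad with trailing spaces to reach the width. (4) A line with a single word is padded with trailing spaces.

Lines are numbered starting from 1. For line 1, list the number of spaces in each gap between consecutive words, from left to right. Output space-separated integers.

Answer: 4

Derivation:
Line 1: ['garden', 'fish'] (min_width=11, slack=3)
Line 2: ['warm', 'voice'] (min_width=10, slack=4)
Line 3: ['festival'] (min_width=8, slack=6)
Line 4: ['matrix', 'dog'] (min_width=10, slack=4)
Line 5: ['tree', 'coffee'] (min_width=11, slack=3)
Line 6: ['morning', 'rock'] (min_width=12, slack=2)
Line 7: ['early', 'time', 'one'] (min_width=14, slack=0)
Line 8: ['lightbulb'] (min_width=9, slack=5)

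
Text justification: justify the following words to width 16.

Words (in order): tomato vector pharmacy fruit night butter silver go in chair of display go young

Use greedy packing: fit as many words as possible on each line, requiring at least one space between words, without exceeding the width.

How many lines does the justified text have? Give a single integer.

Line 1: ['tomato', 'vector'] (min_width=13, slack=3)
Line 2: ['pharmacy', 'fruit'] (min_width=14, slack=2)
Line 3: ['night', 'butter'] (min_width=12, slack=4)
Line 4: ['silver', 'go', 'in'] (min_width=12, slack=4)
Line 5: ['chair', 'of', 'display'] (min_width=16, slack=0)
Line 6: ['go', 'young'] (min_width=8, slack=8)
Total lines: 6

Answer: 6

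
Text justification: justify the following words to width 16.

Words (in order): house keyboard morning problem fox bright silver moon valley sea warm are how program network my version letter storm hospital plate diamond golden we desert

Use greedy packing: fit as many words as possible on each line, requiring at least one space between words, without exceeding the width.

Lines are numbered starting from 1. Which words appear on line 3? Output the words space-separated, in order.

Answer: fox bright

Derivation:
Line 1: ['house', 'keyboard'] (min_width=14, slack=2)
Line 2: ['morning', 'problem'] (min_width=15, slack=1)
Line 3: ['fox', 'bright'] (min_width=10, slack=6)
Line 4: ['silver', 'moon'] (min_width=11, slack=5)
Line 5: ['valley', 'sea', 'warm'] (min_width=15, slack=1)
Line 6: ['are', 'how', 'program'] (min_width=15, slack=1)
Line 7: ['network', 'my'] (min_width=10, slack=6)
Line 8: ['version', 'letter'] (min_width=14, slack=2)
Line 9: ['storm', 'hospital'] (min_width=14, slack=2)
Line 10: ['plate', 'diamond'] (min_width=13, slack=3)
Line 11: ['golden', 'we', 'desert'] (min_width=16, slack=0)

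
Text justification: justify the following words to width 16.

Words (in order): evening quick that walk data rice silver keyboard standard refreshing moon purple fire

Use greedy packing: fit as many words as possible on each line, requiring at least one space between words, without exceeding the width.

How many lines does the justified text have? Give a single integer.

Answer: 7

Derivation:
Line 1: ['evening', 'quick'] (min_width=13, slack=3)
Line 2: ['that', 'walk', 'data'] (min_width=14, slack=2)
Line 3: ['rice', 'silver'] (min_width=11, slack=5)
Line 4: ['keyboard'] (min_width=8, slack=8)
Line 5: ['standard'] (min_width=8, slack=8)
Line 6: ['refreshing', 'moon'] (min_width=15, slack=1)
Line 7: ['purple', 'fire'] (min_width=11, slack=5)
Total lines: 7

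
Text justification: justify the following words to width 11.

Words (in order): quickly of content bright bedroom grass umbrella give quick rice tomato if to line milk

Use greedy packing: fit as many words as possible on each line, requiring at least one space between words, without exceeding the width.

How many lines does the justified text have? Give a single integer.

Line 1: ['quickly', 'of'] (min_width=10, slack=1)
Line 2: ['content'] (min_width=7, slack=4)
Line 3: ['bright'] (min_width=6, slack=5)
Line 4: ['bedroom'] (min_width=7, slack=4)
Line 5: ['grass'] (min_width=5, slack=6)
Line 6: ['umbrella'] (min_width=8, slack=3)
Line 7: ['give', 'quick'] (min_width=10, slack=1)
Line 8: ['rice', 'tomato'] (min_width=11, slack=0)
Line 9: ['if', 'to', 'line'] (min_width=10, slack=1)
Line 10: ['milk'] (min_width=4, slack=7)
Total lines: 10

Answer: 10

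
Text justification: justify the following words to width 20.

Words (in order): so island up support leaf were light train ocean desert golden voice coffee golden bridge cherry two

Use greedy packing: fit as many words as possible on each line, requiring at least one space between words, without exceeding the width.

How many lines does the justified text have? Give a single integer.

Line 1: ['so', 'island', 'up', 'support'] (min_width=20, slack=0)
Line 2: ['leaf', 'were', 'light'] (min_width=15, slack=5)
Line 3: ['train', 'ocean', 'desert'] (min_width=18, slack=2)
Line 4: ['golden', 'voice', 'coffee'] (min_width=19, slack=1)
Line 5: ['golden', 'bridge', 'cherry'] (min_width=20, slack=0)
Line 6: ['two'] (min_width=3, slack=17)
Total lines: 6

Answer: 6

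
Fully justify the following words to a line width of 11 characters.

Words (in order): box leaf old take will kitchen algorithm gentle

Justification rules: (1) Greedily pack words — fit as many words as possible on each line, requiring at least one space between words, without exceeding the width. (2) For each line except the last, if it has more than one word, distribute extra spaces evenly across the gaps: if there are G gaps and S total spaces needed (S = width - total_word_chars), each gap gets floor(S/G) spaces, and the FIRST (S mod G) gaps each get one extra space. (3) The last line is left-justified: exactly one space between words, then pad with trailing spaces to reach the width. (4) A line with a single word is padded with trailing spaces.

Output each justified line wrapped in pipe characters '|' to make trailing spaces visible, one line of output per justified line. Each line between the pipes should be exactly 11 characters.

Answer: |box    leaf|
|old    take|
|will       |
|kitchen    |
|algorithm  |
|gentle     |

Derivation:
Line 1: ['box', 'leaf'] (min_width=8, slack=3)
Line 2: ['old', 'take'] (min_width=8, slack=3)
Line 3: ['will'] (min_width=4, slack=7)
Line 4: ['kitchen'] (min_width=7, slack=4)
Line 5: ['algorithm'] (min_width=9, slack=2)
Line 6: ['gentle'] (min_width=6, slack=5)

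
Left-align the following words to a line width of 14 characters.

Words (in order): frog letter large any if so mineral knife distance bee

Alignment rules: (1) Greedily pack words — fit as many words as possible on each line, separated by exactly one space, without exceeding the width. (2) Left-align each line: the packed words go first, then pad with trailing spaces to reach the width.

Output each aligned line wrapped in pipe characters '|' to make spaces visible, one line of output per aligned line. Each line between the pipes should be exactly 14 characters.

Line 1: ['frog', 'letter'] (min_width=11, slack=3)
Line 2: ['large', 'any', 'if'] (min_width=12, slack=2)
Line 3: ['so', 'mineral'] (min_width=10, slack=4)
Line 4: ['knife', 'distance'] (min_width=14, slack=0)
Line 5: ['bee'] (min_width=3, slack=11)

Answer: |frog letter   |
|large any if  |
|so mineral    |
|knife distance|
|bee           |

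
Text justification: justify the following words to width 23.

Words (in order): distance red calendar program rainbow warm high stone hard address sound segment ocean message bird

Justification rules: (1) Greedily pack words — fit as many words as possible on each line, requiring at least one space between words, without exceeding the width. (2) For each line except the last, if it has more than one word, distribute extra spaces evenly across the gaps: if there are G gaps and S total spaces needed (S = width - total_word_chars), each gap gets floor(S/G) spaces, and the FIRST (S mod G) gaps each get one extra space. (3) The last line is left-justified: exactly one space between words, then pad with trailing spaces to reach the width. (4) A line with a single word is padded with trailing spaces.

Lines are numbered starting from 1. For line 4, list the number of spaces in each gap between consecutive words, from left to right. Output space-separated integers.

Answer: 3 3

Derivation:
Line 1: ['distance', 'red', 'calendar'] (min_width=21, slack=2)
Line 2: ['program', 'rainbow', 'warm'] (min_width=20, slack=3)
Line 3: ['high', 'stone', 'hard', 'address'] (min_width=23, slack=0)
Line 4: ['sound', 'segment', 'ocean'] (min_width=19, slack=4)
Line 5: ['message', 'bird'] (min_width=12, slack=11)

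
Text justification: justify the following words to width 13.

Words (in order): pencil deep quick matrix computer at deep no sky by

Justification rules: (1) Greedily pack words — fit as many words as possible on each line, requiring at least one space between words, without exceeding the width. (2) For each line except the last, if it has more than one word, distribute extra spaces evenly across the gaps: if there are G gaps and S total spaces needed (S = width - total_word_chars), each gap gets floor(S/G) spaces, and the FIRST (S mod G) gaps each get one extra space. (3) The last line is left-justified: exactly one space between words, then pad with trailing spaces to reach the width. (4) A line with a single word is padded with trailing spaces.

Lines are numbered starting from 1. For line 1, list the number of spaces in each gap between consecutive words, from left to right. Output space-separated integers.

Answer: 3

Derivation:
Line 1: ['pencil', 'deep'] (min_width=11, slack=2)
Line 2: ['quick', 'matrix'] (min_width=12, slack=1)
Line 3: ['computer', 'at'] (min_width=11, slack=2)
Line 4: ['deep', 'no', 'sky'] (min_width=11, slack=2)
Line 5: ['by'] (min_width=2, slack=11)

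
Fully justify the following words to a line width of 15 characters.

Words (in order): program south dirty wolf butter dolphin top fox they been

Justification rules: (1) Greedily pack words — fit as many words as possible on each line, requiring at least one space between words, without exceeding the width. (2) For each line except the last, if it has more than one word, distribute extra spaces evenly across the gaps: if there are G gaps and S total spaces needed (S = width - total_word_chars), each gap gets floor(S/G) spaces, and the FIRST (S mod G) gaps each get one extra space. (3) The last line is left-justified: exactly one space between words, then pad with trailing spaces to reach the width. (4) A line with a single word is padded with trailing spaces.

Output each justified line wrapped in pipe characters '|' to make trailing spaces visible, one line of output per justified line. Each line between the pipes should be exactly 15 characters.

Line 1: ['program', 'south'] (min_width=13, slack=2)
Line 2: ['dirty', 'wolf'] (min_width=10, slack=5)
Line 3: ['butter', 'dolphin'] (min_width=14, slack=1)
Line 4: ['top', 'fox', 'they'] (min_width=12, slack=3)
Line 5: ['been'] (min_width=4, slack=11)

Answer: |program   south|
|dirty      wolf|
|butter  dolphin|
|top   fox  they|
|been           |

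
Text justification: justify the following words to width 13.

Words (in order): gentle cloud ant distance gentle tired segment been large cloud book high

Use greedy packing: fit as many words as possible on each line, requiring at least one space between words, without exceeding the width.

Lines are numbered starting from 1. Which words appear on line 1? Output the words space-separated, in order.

Answer: gentle cloud

Derivation:
Line 1: ['gentle', 'cloud'] (min_width=12, slack=1)
Line 2: ['ant', 'distance'] (min_width=12, slack=1)
Line 3: ['gentle', 'tired'] (min_width=12, slack=1)
Line 4: ['segment', 'been'] (min_width=12, slack=1)
Line 5: ['large', 'cloud'] (min_width=11, slack=2)
Line 6: ['book', 'high'] (min_width=9, slack=4)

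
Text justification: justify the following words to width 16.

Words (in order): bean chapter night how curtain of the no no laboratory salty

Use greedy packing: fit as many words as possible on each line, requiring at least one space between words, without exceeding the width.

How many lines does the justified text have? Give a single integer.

Line 1: ['bean', 'chapter'] (min_width=12, slack=4)
Line 2: ['night', 'how'] (min_width=9, slack=7)
Line 3: ['curtain', 'of', 'the'] (min_width=14, slack=2)
Line 4: ['no', 'no', 'laboratory'] (min_width=16, slack=0)
Line 5: ['salty'] (min_width=5, slack=11)
Total lines: 5

Answer: 5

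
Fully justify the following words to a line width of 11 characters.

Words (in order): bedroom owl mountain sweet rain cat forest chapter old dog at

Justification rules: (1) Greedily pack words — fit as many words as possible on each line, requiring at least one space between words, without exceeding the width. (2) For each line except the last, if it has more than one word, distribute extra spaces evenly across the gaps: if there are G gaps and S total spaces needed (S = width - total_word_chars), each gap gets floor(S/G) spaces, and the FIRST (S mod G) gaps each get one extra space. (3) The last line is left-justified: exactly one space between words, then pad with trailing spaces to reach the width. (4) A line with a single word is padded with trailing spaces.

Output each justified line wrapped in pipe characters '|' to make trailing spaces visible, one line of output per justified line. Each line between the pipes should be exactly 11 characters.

Line 1: ['bedroom', 'owl'] (min_width=11, slack=0)
Line 2: ['mountain'] (min_width=8, slack=3)
Line 3: ['sweet', 'rain'] (min_width=10, slack=1)
Line 4: ['cat', 'forest'] (min_width=10, slack=1)
Line 5: ['chapter', 'old'] (min_width=11, slack=0)
Line 6: ['dog', 'at'] (min_width=6, slack=5)

Answer: |bedroom owl|
|mountain   |
|sweet  rain|
|cat  forest|
|chapter old|
|dog at     |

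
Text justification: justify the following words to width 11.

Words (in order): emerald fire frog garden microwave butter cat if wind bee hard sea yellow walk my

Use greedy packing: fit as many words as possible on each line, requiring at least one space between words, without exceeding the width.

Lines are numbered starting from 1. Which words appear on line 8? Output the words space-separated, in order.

Answer: yellow walk

Derivation:
Line 1: ['emerald'] (min_width=7, slack=4)
Line 2: ['fire', 'frog'] (min_width=9, slack=2)
Line 3: ['garden'] (min_width=6, slack=5)
Line 4: ['microwave'] (min_width=9, slack=2)
Line 5: ['butter', 'cat'] (min_width=10, slack=1)
Line 6: ['if', 'wind', 'bee'] (min_width=11, slack=0)
Line 7: ['hard', 'sea'] (min_width=8, slack=3)
Line 8: ['yellow', 'walk'] (min_width=11, slack=0)
Line 9: ['my'] (min_width=2, slack=9)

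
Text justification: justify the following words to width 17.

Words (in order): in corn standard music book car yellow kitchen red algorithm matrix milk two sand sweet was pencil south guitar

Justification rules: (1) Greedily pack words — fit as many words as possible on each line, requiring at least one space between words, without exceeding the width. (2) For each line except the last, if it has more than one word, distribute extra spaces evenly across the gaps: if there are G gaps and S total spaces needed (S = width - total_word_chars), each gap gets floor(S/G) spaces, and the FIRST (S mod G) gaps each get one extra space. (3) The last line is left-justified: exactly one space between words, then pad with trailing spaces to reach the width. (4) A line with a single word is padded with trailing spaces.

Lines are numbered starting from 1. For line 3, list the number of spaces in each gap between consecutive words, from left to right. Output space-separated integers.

Line 1: ['in', 'corn', 'standard'] (min_width=16, slack=1)
Line 2: ['music', 'book', 'car'] (min_width=14, slack=3)
Line 3: ['yellow', 'kitchen'] (min_width=14, slack=3)
Line 4: ['red', 'algorithm'] (min_width=13, slack=4)
Line 5: ['matrix', 'milk', 'two'] (min_width=15, slack=2)
Line 6: ['sand', 'sweet', 'was'] (min_width=14, slack=3)
Line 7: ['pencil', 'south'] (min_width=12, slack=5)
Line 8: ['guitar'] (min_width=6, slack=11)

Answer: 4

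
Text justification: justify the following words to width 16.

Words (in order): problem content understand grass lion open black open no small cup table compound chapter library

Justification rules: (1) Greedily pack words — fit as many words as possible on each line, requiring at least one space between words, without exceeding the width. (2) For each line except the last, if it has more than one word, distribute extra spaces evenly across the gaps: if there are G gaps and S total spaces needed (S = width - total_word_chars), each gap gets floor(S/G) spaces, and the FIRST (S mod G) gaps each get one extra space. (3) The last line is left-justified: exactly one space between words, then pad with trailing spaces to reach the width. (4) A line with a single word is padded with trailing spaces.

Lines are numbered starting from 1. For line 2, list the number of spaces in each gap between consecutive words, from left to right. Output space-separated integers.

Answer: 1

Derivation:
Line 1: ['problem', 'content'] (min_width=15, slack=1)
Line 2: ['understand', 'grass'] (min_width=16, slack=0)
Line 3: ['lion', 'open', 'black'] (min_width=15, slack=1)
Line 4: ['open', 'no', 'small'] (min_width=13, slack=3)
Line 5: ['cup', 'table'] (min_width=9, slack=7)
Line 6: ['compound', 'chapter'] (min_width=16, slack=0)
Line 7: ['library'] (min_width=7, slack=9)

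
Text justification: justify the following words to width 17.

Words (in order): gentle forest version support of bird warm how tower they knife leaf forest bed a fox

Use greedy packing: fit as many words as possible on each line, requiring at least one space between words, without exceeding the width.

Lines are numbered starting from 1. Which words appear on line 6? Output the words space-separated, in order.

Line 1: ['gentle', 'forest'] (min_width=13, slack=4)
Line 2: ['version', 'support'] (min_width=15, slack=2)
Line 3: ['of', 'bird', 'warm', 'how'] (min_width=16, slack=1)
Line 4: ['tower', 'they', 'knife'] (min_width=16, slack=1)
Line 5: ['leaf', 'forest', 'bed', 'a'] (min_width=17, slack=0)
Line 6: ['fox'] (min_width=3, slack=14)

Answer: fox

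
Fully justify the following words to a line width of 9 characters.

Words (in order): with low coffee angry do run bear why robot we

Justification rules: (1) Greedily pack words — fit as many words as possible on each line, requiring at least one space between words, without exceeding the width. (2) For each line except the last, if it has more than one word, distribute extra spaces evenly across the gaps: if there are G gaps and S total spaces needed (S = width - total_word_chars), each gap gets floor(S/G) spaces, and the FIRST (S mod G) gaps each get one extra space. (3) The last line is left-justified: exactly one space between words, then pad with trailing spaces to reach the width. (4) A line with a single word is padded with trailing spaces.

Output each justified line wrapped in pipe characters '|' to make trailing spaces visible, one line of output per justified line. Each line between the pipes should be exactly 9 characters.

Line 1: ['with', 'low'] (min_width=8, slack=1)
Line 2: ['coffee'] (min_width=6, slack=3)
Line 3: ['angry', 'do'] (min_width=8, slack=1)
Line 4: ['run', 'bear'] (min_width=8, slack=1)
Line 5: ['why', 'robot'] (min_width=9, slack=0)
Line 6: ['we'] (min_width=2, slack=7)

Answer: |with  low|
|coffee   |
|angry  do|
|run  bear|
|why robot|
|we       |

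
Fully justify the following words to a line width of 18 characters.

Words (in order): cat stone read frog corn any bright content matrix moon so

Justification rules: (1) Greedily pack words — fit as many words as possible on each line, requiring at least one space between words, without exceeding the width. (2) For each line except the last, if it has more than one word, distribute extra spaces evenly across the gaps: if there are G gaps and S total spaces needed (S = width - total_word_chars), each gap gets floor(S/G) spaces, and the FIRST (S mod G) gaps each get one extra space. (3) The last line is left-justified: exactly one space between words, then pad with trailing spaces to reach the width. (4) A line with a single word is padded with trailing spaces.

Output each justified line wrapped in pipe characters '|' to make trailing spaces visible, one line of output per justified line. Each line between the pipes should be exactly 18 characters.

Line 1: ['cat', 'stone', 'read'] (min_width=14, slack=4)
Line 2: ['frog', 'corn', 'any'] (min_width=13, slack=5)
Line 3: ['bright', 'content'] (min_width=14, slack=4)
Line 4: ['matrix', 'moon', 'so'] (min_width=14, slack=4)

Answer: |cat   stone   read|
|frog    corn   any|
|bright     content|
|matrix moon so    |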